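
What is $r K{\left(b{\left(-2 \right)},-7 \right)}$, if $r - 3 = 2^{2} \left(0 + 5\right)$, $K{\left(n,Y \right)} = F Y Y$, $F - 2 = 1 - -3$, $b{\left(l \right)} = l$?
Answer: $6762$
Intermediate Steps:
$F = 6$ ($F = 2 + \left(1 - -3\right) = 2 + \left(1 + 3\right) = 2 + 4 = 6$)
$K{\left(n,Y \right)} = 6 Y^{2}$ ($K{\left(n,Y \right)} = 6 Y Y = 6 Y^{2}$)
$r = 23$ ($r = 3 + 2^{2} \left(0 + 5\right) = 3 + 4 \cdot 5 = 3 + 20 = 23$)
$r K{\left(b{\left(-2 \right)},-7 \right)} = 23 \cdot 6 \left(-7\right)^{2} = 23 \cdot 6 \cdot 49 = 23 \cdot 294 = 6762$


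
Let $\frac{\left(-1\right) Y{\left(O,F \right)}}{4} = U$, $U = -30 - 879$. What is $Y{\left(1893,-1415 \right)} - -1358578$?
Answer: $1362214$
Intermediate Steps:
$U = -909$ ($U = -30 - 879 = -909$)
$Y{\left(O,F \right)} = 3636$ ($Y{\left(O,F \right)} = \left(-4\right) \left(-909\right) = 3636$)
$Y{\left(1893,-1415 \right)} - -1358578 = 3636 - -1358578 = 3636 + 1358578 = 1362214$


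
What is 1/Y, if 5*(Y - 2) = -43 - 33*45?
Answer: -5/1518 ≈ -0.0032938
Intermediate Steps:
Y = -1518/5 (Y = 2 + (-43 - 33*45)/5 = 2 + (-43 - 1485)/5 = 2 + (1/5)*(-1528) = 2 - 1528/5 = -1518/5 ≈ -303.60)
1/Y = 1/(-1518/5) = -5/1518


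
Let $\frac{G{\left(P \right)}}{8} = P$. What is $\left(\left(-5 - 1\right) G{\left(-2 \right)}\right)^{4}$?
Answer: $84934656$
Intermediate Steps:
$G{\left(P \right)} = 8 P$
$\left(\left(-5 - 1\right) G{\left(-2 \right)}\right)^{4} = \left(\left(-5 - 1\right) 8 \left(-2\right)\right)^{4} = \left(\left(-6\right) \left(-16\right)\right)^{4} = 96^{4} = 84934656$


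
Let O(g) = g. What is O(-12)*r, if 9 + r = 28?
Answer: -228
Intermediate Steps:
r = 19 (r = -9 + 28 = 19)
O(-12)*r = -12*19 = -228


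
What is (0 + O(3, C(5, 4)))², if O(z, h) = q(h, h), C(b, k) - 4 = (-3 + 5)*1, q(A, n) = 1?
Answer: 1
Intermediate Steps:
C(b, k) = 6 (C(b, k) = 4 + (-3 + 5)*1 = 4 + 2*1 = 4 + 2 = 6)
O(z, h) = 1
(0 + O(3, C(5, 4)))² = (0 + 1)² = 1² = 1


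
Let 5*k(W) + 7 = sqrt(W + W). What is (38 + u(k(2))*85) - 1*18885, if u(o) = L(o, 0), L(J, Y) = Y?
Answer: -18847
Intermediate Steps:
k(W) = -7/5 + sqrt(2)*sqrt(W)/5 (k(W) = -7/5 + sqrt(W + W)/5 = -7/5 + sqrt(2*W)/5 = -7/5 + (sqrt(2)*sqrt(W))/5 = -7/5 + sqrt(2)*sqrt(W)/5)
u(o) = 0
(38 + u(k(2))*85) - 1*18885 = (38 + 0*85) - 1*18885 = (38 + 0) - 18885 = 38 - 18885 = -18847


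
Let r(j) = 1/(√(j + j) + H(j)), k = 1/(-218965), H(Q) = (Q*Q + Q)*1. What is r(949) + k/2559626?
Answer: 266222112631501/240012931158851505410 - √1898/812792400602 ≈ 1.1091e-6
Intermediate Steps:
H(Q) = Q + Q² (H(Q) = (Q² + Q)*1 = (Q + Q²)*1 = Q + Q²)
k = -1/218965 ≈ -4.5669e-6
r(j) = 1/(j*(1 + j) + √2*√j) (r(j) = 1/(√(j + j) + j*(1 + j)) = 1/(√(2*j) + j*(1 + j)) = 1/(√2*√j + j*(1 + j)) = 1/(j*(1 + j) + √2*√j))
r(949) + k/2559626 = 1/(949*(1 + 949) + √2*√949) - 1/218965/2559626 = 1/(949*950 + √1898) - 1/218965*1/2559626 = 1/(901550 + √1898) - 1/560468507090 = -1/560468507090 + 1/(901550 + √1898)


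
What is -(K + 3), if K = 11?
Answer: -14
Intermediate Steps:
-(K + 3) = -(11 + 3) = -1*14 = -14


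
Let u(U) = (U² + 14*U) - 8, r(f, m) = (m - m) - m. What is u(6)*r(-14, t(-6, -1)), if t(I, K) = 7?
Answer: -784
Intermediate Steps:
r(f, m) = -m (r(f, m) = 0 - m = -m)
u(U) = -8 + U² + 14*U
u(6)*r(-14, t(-6, -1)) = (-8 + 6² + 14*6)*(-1*7) = (-8 + 36 + 84)*(-7) = 112*(-7) = -784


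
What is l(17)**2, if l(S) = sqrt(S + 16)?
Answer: 33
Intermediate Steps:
l(S) = sqrt(16 + S)
l(17)**2 = (sqrt(16 + 17))**2 = (sqrt(33))**2 = 33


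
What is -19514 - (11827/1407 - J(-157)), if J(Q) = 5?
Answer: -27460990/1407 ≈ -19517.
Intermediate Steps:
-19514 - (11827/1407 - J(-157)) = -19514 - (11827/1407 - 1*5) = -19514 - (11827*(1/1407) - 5) = -19514 - (11827/1407 - 5) = -19514 - 1*4792/1407 = -19514 - 4792/1407 = -27460990/1407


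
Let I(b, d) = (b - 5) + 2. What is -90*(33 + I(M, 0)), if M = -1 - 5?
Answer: -2160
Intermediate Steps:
M = -6
I(b, d) = -3 + b (I(b, d) = (-5 + b) + 2 = -3 + b)
-90*(33 + I(M, 0)) = -90*(33 + (-3 - 6)) = -90*(33 - 9) = -90*24 = -2160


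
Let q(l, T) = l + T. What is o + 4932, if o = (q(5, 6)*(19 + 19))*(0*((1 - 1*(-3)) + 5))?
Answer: 4932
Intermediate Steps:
q(l, T) = T + l
o = 0 (o = ((6 + 5)*(19 + 19))*(0*((1 - 1*(-3)) + 5)) = (11*38)*(0*((1 + 3) + 5)) = 418*(0*(4 + 5)) = 418*(0*9) = 418*0 = 0)
o + 4932 = 0 + 4932 = 4932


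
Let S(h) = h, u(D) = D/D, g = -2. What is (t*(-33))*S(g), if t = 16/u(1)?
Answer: 1056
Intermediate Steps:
u(D) = 1
t = 16 (t = 16/1 = 16*1 = 16)
(t*(-33))*S(g) = (16*(-33))*(-2) = -528*(-2) = 1056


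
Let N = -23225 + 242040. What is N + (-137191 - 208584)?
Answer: -126960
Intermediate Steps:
N = 218815
N + (-137191 - 208584) = 218815 + (-137191 - 208584) = 218815 - 345775 = -126960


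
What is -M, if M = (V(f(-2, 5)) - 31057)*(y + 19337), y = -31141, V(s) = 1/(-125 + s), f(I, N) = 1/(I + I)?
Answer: -183665058044/501 ≈ -3.6660e+8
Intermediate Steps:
f(I, N) = 1/(2*I)
M = 183665058044/501 (M = (1/(-125 + (½)/(-2)) - 31057)*(-31141 + 19337) = (1/(-125 + (½)*(-½)) - 31057)*(-11804) = (1/(-125 - ¼) - 31057)*(-11804) = (1/(-501/4) - 31057)*(-11804) = (-4/501 - 31057)*(-11804) = -15559561/501*(-11804) = 183665058044/501 ≈ 3.6660e+8)
-M = -1*183665058044/501 = -183665058044/501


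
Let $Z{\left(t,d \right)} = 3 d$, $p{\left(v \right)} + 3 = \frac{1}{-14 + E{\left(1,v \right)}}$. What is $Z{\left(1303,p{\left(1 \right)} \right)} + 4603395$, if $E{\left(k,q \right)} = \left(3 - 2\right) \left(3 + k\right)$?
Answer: $\frac{46033857}{10} \approx 4.6034 \cdot 10^{6}$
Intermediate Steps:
$E{\left(k,q \right)} = 3 + k$ ($E{\left(k,q \right)} = 1 \left(3 + k\right) = 3 + k$)
$p{\left(v \right)} = - \frac{31}{10}$ ($p{\left(v \right)} = -3 + \frac{1}{-14 + \left(3 + 1\right)} = -3 + \frac{1}{-14 + 4} = -3 + \frac{1}{-10} = -3 - \frac{1}{10} = - \frac{31}{10}$)
$Z{\left(1303,p{\left(1 \right)} \right)} + 4603395 = 3 \left(- \frac{31}{10}\right) + 4603395 = - \frac{93}{10} + 4603395 = \frac{46033857}{10}$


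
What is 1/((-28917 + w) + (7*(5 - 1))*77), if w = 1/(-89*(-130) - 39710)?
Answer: -28140/753054541 ≈ -3.7368e-5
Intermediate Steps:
w = -1/28140 (w = 1/(11570 - 39710) = 1/(-28140) = -1/28140 ≈ -3.5537e-5)
1/((-28917 + w) + (7*(5 - 1))*77) = 1/((-28917 - 1/28140) + (7*(5 - 1))*77) = 1/(-813724381/28140 + (7*4)*77) = 1/(-813724381/28140 + 28*77) = 1/(-813724381/28140 + 2156) = 1/(-753054541/28140) = -28140/753054541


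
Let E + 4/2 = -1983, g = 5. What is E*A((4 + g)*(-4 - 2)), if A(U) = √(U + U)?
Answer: -11910*I*√3 ≈ -20629.0*I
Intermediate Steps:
E = -1985 (E = -2 - 1983 = -1985)
A(U) = √2*√U (A(U) = √(2*U) = √2*√U)
E*A((4 + g)*(-4 - 2)) = -1985*√2*√((4 + 5)*(-4 - 2)) = -1985*√2*√(9*(-6)) = -1985*√2*√(-54) = -1985*√2*3*I*√6 = -11910*I*√3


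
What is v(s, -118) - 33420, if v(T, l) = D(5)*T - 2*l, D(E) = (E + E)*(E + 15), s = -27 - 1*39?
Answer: -46384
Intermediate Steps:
s = -66 (s = -27 - 39 = -66)
D(E) = 2*E*(15 + E) (D(E) = (2*E)*(15 + E) = 2*E*(15 + E))
v(T, l) = -2*l + 200*T (v(T, l) = (2*5*(15 + 5))*T - 2*l = (2*5*20)*T - 2*l = 200*T - 2*l = -2*l + 200*T)
v(s, -118) - 33420 = (-2*(-118) + 200*(-66)) - 33420 = (236 - 13200) - 33420 = -12964 - 33420 = -46384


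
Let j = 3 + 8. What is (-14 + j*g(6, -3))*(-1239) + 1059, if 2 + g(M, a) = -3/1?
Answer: 86550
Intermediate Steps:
g(M, a) = -5 (g(M, a) = -2 - 3/1 = -2 - 3*1 = -2 - 3 = -5)
j = 11
(-14 + j*g(6, -3))*(-1239) + 1059 = (-14 + 11*(-5))*(-1239) + 1059 = (-14 - 55)*(-1239) + 1059 = -69*(-1239) + 1059 = 85491 + 1059 = 86550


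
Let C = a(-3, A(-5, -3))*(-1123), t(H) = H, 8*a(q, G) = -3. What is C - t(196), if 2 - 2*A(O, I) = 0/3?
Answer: 1801/8 ≈ 225.13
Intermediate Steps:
A(O, I) = 1 (A(O, I) = 1 - 0/3 = 1 - ½*0 = 1 + 0 = 1)
a(q, G) = -3/8 (a(q, G) = (⅛)*(-3) = -3/8)
C = 3369/8 (C = -3/8*(-1123) = 3369/8 ≈ 421.13)
C - t(196) = 3369/8 - 1*196 = 3369/8 - 196 = 1801/8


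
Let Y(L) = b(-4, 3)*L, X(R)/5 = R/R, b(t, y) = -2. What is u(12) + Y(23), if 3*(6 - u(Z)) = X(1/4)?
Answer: -125/3 ≈ -41.667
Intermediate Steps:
X(R) = 5 (X(R) = 5*(R/R) = 5*1 = 5)
Y(L) = -2*L
u(Z) = 13/3 (u(Z) = 6 - ⅓*5 = 6 - 5/3 = 13/3)
u(12) + Y(23) = 13/3 - 2*23 = 13/3 - 46 = -125/3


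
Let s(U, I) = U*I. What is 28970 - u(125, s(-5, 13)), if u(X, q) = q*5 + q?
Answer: 29360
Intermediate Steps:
s(U, I) = I*U
u(X, q) = 6*q (u(X, q) = 5*q + q = 6*q)
28970 - u(125, s(-5, 13)) = 28970 - 6*13*(-5) = 28970 - 6*(-65) = 28970 - 1*(-390) = 28970 + 390 = 29360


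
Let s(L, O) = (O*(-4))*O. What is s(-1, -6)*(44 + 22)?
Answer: -9504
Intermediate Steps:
s(L, O) = -4*O² (s(L, O) = (-4*O)*O = -4*O²)
s(-1, -6)*(44 + 22) = (-4*(-6)²)*(44 + 22) = -4*36*66 = -144*66 = -9504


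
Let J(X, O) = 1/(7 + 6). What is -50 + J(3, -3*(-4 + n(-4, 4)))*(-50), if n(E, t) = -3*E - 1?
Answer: -700/13 ≈ -53.846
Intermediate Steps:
n(E, t) = -1 - 3*E
J(X, O) = 1/13
-50 + J(3, -3*(-4 + n(-4, 4)))*(-50) = -50 + (1/13)*(-50) = -50 - 50/13 = -700/13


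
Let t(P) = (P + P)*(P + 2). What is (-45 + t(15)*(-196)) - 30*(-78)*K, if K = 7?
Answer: -83625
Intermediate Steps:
t(P) = 2*P*(2 + P) (t(P) = (2*P)*(2 + P) = 2*P*(2 + P))
(-45 + t(15)*(-196)) - 30*(-78)*K = (-45 + (2*15*(2 + 15))*(-196)) - 30*(-78)*7 = (-45 + (2*15*17)*(-196)) - (-2340)*7 = (-45 + 510*(-196)) - 1*(-16380) = (-45 - 99960) + 16380 = -100005 + 16380 = -83625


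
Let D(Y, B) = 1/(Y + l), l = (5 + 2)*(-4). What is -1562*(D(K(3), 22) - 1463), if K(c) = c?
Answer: 57131712/25 ≈ 2.2853e+6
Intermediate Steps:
l = -28 (l = 7*(-4) = -28)
D(Y, B) = 1/(-28 + Y) (D(Y, B) = 1/(Y - 28) = 1/(-28 + Y))
-1562*(D(K(3), 22) - 1463) = -1562*(1/(-28 + 3) - 1463) = -1562*(1/(-25) - 1463) = -1562*(-1/25 - 1463) = -1562*(-36576/25) = 57131712/25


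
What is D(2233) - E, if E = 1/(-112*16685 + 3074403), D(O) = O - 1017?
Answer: 1466110527/1205683 ≈ 1216.0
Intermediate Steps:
D(O) = -1017 + O
E = 1/1205683 (E = 1/(-1868720 + 3074403) = 1/1205683 ≈ 8.2941e-7)
D(2233) - E = (-1017 + 2233) - 1*1/1205683 = 1216 - 1/1205683 = 1466110527/1205683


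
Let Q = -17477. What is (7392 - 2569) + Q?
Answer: -12654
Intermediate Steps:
(7392 - 2569) + Q = (7392 - 2569) - 17477 = 4823 - 17477 = -12654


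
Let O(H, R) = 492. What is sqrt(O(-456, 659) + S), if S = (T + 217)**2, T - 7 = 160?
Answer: 2*sqrt(36987) ≈ 384.64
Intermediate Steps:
T = 167 (T = 7 + 160 = 167)
S = 147456 (S = (167 + 217)**2 = 384**2 = 147456)
sqrt(O(-456, 659) + S) = sqrt(492 + 147456) = sqrt(147948) = 2*sqrt(36987)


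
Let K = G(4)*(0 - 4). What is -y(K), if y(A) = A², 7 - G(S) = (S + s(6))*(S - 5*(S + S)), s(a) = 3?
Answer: -1073296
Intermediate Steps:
G(S) = 7 + 9*S*(3 + S) (G(S) = 7 - (S + 3)*(S - 5*(S + S)) = 7 - (3 + S)*(S - 10*S) = 7 - (3 + S)*(-9*S) = 7 - (-9)*S*(3 + S) = 7 + 9*S*(3 + S))
K = -1036 (K = (7 + 9*4² + 27*4)*(0 - 4) = (7 + 9*16 + 108)*(-4) = (7 + 144 + 108)*(-4) = 259*(-4) = -1036)
-y(K) = -1*(-1036)² = -1*1073296 = -1073296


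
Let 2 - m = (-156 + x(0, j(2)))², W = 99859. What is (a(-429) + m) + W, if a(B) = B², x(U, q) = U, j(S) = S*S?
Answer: 259566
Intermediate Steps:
j(S) = S²
m = -24334 (m = 2 - (-156 + 0)² = 2 - 1*(-156)² = 2 - 1*24336 = 2 - 24336 = -24334)
(a(-429) + m) + W = ((-429)² - 24334) + 99859 = (184041 - 24334) + 99859 = 159707 + 99859 = 259566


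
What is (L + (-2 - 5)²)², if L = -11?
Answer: 1444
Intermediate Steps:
(L + (-2 - 5)²)² = (-11 + (-2 - 5)²)² = (-11 + (-7)²)² = (-11 + 49)² = 38² = 1444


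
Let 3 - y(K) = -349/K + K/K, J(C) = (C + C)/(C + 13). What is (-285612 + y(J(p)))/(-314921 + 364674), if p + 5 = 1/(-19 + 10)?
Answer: -26300899/4577276 ≈ -5.7460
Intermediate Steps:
p = -46/9 (p = -5 + 1/(-19 + 10) = -5 + 1/(-9) = -5 - 1/9 = -46/9 ≈ -5.1111)
J(C) = 2*C/(13 + C) (J(C) = (2*C)/(13 + C) = 2*C/(13 + C))
y(K) = 2 + 349/K (y(K) = 3 - (-349/K + K/K) = 3 - (-349/K + 1) = 3 - (1 - 349/K) = 3 + (-1 + 349/K) = 2 + 349/K)
(-285612 + y(J(p)))/(-314921 + 364674) = (-285612 + (2 + 349/((2*(-46/9)/(13 - 46/9)))))/(-314921 + 364674) = (-285612 + (2 + 349/((2*(-46/9)/(71/9)))))/49753 = (-285612 + (2 + 349/((2*(-46/9)*(9/71)))))*(1/49753) = (-285612 + (2 + 349/(-92/71)))*(1/49753) = (-285612 + (2 + 349*(-71/92)))*(1/49753) = (-285612 + (2 - 24779/92))*(1/49753) = (-285612 - 24595/92)*(1/49753) = -26300899/92*1/49753 = -26300899/4577276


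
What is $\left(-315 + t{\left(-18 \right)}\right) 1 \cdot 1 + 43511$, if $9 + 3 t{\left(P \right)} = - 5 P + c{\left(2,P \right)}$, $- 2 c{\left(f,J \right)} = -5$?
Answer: $\frac{259343}{6} \approx 43224.0$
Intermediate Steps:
$c{\left(f,J \right)} = \frac{5}{2}$ ($c{\left(f,J \right)} = \left(- \frac{1}{2}\right) \left(-5\right) = \frac{5}{2}$)
$t{\left(P \right)} = - \frac{13}{6} - \frac{5 P}{3}$ ($t{\left(P \right)} = -3 + \frac{- 5 P + \frac{5}{2}}{3} = -3 + \frac{\frac{5}{2} - 5 P}{3} = -3 - \left(- \frac{5}{6} + \frac{5 P}{3}\right) = - \frac{13}{6} - \frac{5 P}{3}$)
$\left(-315 + t{\left(-18 \right)}\right) 1 \cdot 1 + 43511 = \left(-315 - - \frac{167}{6}\right) 1 \cdot 1 + 43511 = \left(-315 + \left(- \frac{13}{6} + 30\right)\right) 1 + 43511 = \left(-315 + \frac{167}{6}\right) 1 + 43511 = \left(- \frac{1723}{6}\right) 1 + 43511 = - \frac{1723}{6} + 43511 = \frac{259343}{6}$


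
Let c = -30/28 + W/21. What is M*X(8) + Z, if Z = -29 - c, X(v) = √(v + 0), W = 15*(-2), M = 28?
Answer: -53/2 + 56*√2 ≈ 52.696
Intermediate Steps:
W = -30
c = -5/2 (c = -30/28 - 30/21 = -30*1/28 - 30*1/21 = -15/14 - 10/7 = -5/2 ≈ -2.5000)
X(v) = √v
Z = -53/2 (Z = -29 - 1*(-5/2) = -29 + 5/2 = -53/2 ≈ -26.500)
M*X(8) + Z = 28*√8 - 53/2 = 28*(2*√2) - 53/2 = 56*√2 - 53/2 = -53/2 + 56*√2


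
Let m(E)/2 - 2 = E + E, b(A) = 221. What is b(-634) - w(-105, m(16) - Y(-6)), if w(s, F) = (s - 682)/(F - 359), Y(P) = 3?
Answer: 64187/294 ≈ 218.32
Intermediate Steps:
m(E) = 4 + 4*E (m(E) = 4 + 2*(E + E) = 4 + 2*(2*E) = 4 + 4*E)
w(s, F) = (-682 + s)/(-359 + F)
b(-634) - w(-105, m(16) - Y(-6)) = 221 - (-682 - 105)/(-359 + ((4 + 4*16) - 1*3)) = 221 - (-787)/(-359 + ((4 + 64) - 3)) = 221 - (-787)/(-359 + (68 - 3)) = 221 - (-787)/(-359 + 65) = 221 - (-787)/(-294) = 221 - (-1)*(-787)/294 = 221 - 1*787/294 = 221 - 787/294 = 64187/294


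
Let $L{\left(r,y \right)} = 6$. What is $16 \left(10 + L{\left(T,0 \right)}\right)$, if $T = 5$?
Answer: $256$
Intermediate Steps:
$16 \left(10 + L{\left(T,0 \right)}\right) = 16 \left(10 + 6\right) = 16 \cdot 16 = 256$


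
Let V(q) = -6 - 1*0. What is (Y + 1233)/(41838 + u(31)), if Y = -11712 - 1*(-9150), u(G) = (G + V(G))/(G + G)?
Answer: -82398/2593981 ≈ -0.031765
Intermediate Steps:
V(q) = -6 (V(q) = -6 + 0 = -6)
u(G) = (-6 + G)/(2*G) (u(G) = (G - 6)/(G + G) = (-6 + G)/((2*G)) = (-6 + G)*(1/(2*G)) = (-6 + G)/(2*G))
Y = -2562 (Y = -11712 + 9150 = -2562)
(Y + 1233)/(41838 + u(31)) = (-2562 + 1233)/(41838 + (½)*(-6 + 31)/31) = -1329/(41838 + (½)*(1/31)*25) = -1329/(41838 + 25/62) = -1329/2593981/62 = -1329*62/2593981 = -82398/2593981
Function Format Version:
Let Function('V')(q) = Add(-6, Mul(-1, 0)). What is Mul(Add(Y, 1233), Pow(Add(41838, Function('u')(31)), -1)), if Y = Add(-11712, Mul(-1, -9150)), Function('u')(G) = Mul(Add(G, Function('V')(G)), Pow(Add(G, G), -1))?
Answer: Rational(-82398, 2593981) ≈ -0.031765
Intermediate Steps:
Function('V')(q) = -6 (Function('V')(q) = Add(-6, 0) = -6)
Function('u')(G) = Mul(Rational(1, 2), Pow(G, -1), Add(-6, G)) (Function('u')(G) = Mul(Add(G, -6), Pow(Add(G, G), -1)) = Mul(Add(-6, G), Pow(Mul(2, G), -1)) = Mul(Add(-6, G), Mul(Rational(1, 2), Pow(G, -1))) = Mul(Rational(1, 2), Pow(G, -1), Add(-6, G)))
Y = -2562 (Y = Add(-11712, 9150) = -2562)
Mul(Add(Y, 1233), Pow(Add(41838, Function('u')(31)), -1)) = Mul(Add(-2562, 1233), Pow(Add(41838, Mul(Rational(1, 2), Pow(31, -1), Add(-6, 31))), -1)) = Mul(-1329, Pow(Add(41838, Mul(Rational(1, 2), Rational(1, 31), 25)), -1)) = Mul(-1329, Pow(Add(41838, Rational(25, 62)), -1)) = Mul(-1329, Pow(Rational(2593981, 62), -1)) = Mul(-1329, Rational(62, 2593981)) = Rational(-82398, 2593981)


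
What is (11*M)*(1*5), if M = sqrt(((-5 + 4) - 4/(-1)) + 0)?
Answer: 55*sqrt(3) ≈ 95.263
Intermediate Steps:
M = sqrt(3) (M = sqrt((-1 - 4*(-1)) + 0) = sqrt((-1 + 4) + 0) = sqrt(3 + 0) = sqrt(3) ≈ 1.7320)
(11*M)*(1*5) = (11*sqrt(3))*(1*5) = (11*sqrt(3))*5 = 55*sqrt(3)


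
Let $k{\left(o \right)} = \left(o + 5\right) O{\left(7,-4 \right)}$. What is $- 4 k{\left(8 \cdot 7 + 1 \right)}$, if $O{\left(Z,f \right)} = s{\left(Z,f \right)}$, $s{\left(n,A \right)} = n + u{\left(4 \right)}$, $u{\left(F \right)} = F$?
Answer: $-2728$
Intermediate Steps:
$s{\left(n,A \right)} = 4 + n$ ($s{\left(n,A \right)} = n + 4 = 4 + n$)
$O{\left(Z,f \right)} = 4 + Z$
$k{\left(o \right)} = 55 + 11 o$ ($k{\left(o \right)} = \left(o + 5\right) \left(4 + 7\right) = \left(5 + o\right) 11 = 55 + 11 o$)
$- 4 k{\left(8 \cdot 7 + 1 \right)} = - 4 \left(55 + 11 \left(8 \cdot 7 + 1\right)\right) = - 4 \left(55 + 11 \left(56 + 1\right)\right) = - 4 \left(55 + 11 \cdot 57\right) = - 4 \left(55 + 627\right) = \left(-4\right) 682 = -2728$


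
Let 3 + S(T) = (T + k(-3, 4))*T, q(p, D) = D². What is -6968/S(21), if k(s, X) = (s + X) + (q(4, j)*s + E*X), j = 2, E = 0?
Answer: -6968/207 ≈ -33.662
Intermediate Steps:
k(s, X) = X + 5*s (k(s, X) = (s + X) + (2²*s + 0*X) = (X + s) + (4*s + 0) = (X + s) + 4*s = X + 5*s)
S(T) = -3 + T*(-11 + T) (S(T) = -3 + (T + (4 + 5*(-3)))*T = -3 + (T + (4 - 15))*T = -3 + (T - 11)*T = -3 + (-11 + T)*T = -3 + T*(-11 + T))
-6968/S(21) = -6968/(-3 + 21² - 11*21) = -6968/(-3 + 441 - 231) = -6968/207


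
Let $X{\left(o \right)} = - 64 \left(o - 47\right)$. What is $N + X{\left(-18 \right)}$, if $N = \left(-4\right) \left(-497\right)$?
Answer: $6148$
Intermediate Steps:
$X{\left(o \right)} = 3008 - 64 o$ ($X{\left(o \right)} = - 64 \left(-47 + o\right) = 3008 - 64 o$)
$N = 1988$
$N + X{\left(-18 \right)} = 1988 + \left(3008 - -1152\right) = 1988 + \left(3008 + 1152\right) = 1988 + 4160 = 6148$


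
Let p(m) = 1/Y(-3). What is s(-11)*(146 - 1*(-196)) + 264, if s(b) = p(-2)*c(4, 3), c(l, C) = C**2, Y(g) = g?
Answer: -762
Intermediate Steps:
p(m) = -1/3 (p(m) = 1/(-3) = -1/3)
s(b) = -3 (s(b) = -1/3*3**2 = -1/3*9 = -3)
s(-11)*(146 - 1*(-196)) + 264 = -3*(146 - 1*(-196)) + 264 = -3*(146 + 196) + 264 = -3*342 + 264 = -1026 + 264 = -762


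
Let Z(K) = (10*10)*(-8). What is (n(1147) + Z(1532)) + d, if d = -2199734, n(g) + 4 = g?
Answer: -2199391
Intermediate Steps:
n(g) = -4 + g
Z(K) = -800 (Z(K) = 100*(-8) = -800)
(n(1147) + Z(1532)) + d = ((-4 + 1147) - 800) - 2199734 = (1143 - 800) - 2199734 = 343 - 2199734 = -2199391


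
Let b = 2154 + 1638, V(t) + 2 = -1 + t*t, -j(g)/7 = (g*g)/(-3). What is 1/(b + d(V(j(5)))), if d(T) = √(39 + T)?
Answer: 34128/129382427 - 3*√30949/129382427 ≈ 0.00025970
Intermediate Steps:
j(g) = 7*g²/3 (j(g) = -7*g*g/(-3) = -7*g²*(-1)/3 = -(-7)*g²/3 = 7*g²/3)
V(t) = -3 + t² (V(t) = -2 + (-1 + t*t) = -2 + (-1 + t²) = -3 + t²)
b = 3792
1/(b + d(V(j(5)))) = 1/(3792 + √(39 + (-3 + ((7/3)*5²)²))) = 1/(3792 + √(39 + (-3 + ((7/3)*25)²))) = 1/(3792 + √(39 + (-3 + (175/3)²))) = 1/(3792 + √(39 + (-3 + 30625/9))) = 1/(3792 + √(39 + 30598/9)) = 1/(3792 + √(30949/9)) = 1/(3792 + √30949/3)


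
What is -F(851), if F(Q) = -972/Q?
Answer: 972/851 ≈ 1.1422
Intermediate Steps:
-F(851) = -(-972)/851 = -1*(-972/851) = 972/851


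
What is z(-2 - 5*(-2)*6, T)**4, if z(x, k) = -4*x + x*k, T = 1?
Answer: 916636176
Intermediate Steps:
z(x, k) = -4*x + k*x
z(-2 - 5*(-2)*6, T)**4 = ((-2 - 5*(-2)*6)*(-4 + 1))**4 = ((-2 - (-10)*6)*(-3))**4 = ((-2 - 1*(-60))*(-3))**4 = ((-2 + 60)*(-3))**4 = (58*(-3))**4 = (-174)**4 = 916636176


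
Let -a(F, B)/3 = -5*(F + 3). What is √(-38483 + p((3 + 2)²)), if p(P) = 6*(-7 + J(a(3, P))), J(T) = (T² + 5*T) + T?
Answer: √13315 ≈ 115.39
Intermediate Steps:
a(F, B) = 45 + 15*F (a(F, B) = -(-15)*(F + 3) = -(-15)*(3 + F) = -3*(-15 - 5*F) = 45 + 15*F)
J(T) = T² + 6*T
p(P) = 51798 (p(P) = 6*(-7 + (45 + 15*3)*(6 + (45 + 15*3))) = 6*(-7 + (45 + 45)*(6 + (45 + 45))) = 6*(-7 + 90*(6 + 90)) = 6*(-7 + 90*96) = 6*(-7 + 8640) = 6*8633 = 51798)
√(-38483 + p((3 + 2)²)) = √(-38483 + 51798) = √13315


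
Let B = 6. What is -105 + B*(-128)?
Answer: -873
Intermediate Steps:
-105 + B*(-128) = -105 + 6*(-128) = -105 - 768 = -873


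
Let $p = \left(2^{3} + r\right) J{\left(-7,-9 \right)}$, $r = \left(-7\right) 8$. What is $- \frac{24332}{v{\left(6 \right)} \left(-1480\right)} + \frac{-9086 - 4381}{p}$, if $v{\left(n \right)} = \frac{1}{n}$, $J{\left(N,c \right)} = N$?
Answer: $\frac{1213423}{20720} \approx 58.563$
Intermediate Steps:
$r = -56$
$p = 336$ ($p = \left(2^{3} - 56\right) \left(-7\right) = \left(8 - 56\right) \left(-7\right) = \left(-48\right) \left(-7\right) = 336$)
$- \frac{24332}{v{\left(6 \right)} \left(-1480\right)} + \frac{-9086 - 4381}{p} = - \frac{24332}{\frac{1}{6} \left(-1480\right)} + \frac{-9086 - 4381}{336} = - \frac{24332}{\frac{1}{6} \left(-1480\right)} - \frac{4489}{112} = - \frac{24332}{- \frac{740}{3}} - \frac{4489}{112} = \left(-24332\right) \left(- \frac{3}{740}\right) - \frac{4489}{112} = \frac{18249}{185} - \frac{4489}{112} = \frac{1213423}{20720}$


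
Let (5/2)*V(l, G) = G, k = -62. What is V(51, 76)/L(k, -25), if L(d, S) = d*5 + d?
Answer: -38/465 ≈ -0.081720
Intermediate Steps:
V(l, G) = 2*G/5
L(d, S) = 6*d (L(d, S) = 5*d + d = 6*d)
V(51, 76)/L(k, -25) = ((⅖)*76)/((6*(-62))) = (152/5)/(-372) = (152/5)*(-1/372) = -38/465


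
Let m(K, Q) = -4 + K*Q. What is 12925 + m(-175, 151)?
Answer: -13504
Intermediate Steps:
12925 + m(-175, 151) = 12925 + (-4 - 175*151) = 12925 + (-4 - 26425) = 12925 - 26429 = -13504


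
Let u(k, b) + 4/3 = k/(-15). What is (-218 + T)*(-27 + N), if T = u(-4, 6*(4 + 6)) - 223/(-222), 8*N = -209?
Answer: 6858055/592 ≈ 11585.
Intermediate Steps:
N = -209/8 (N = (⅛)*(-209) = -209/8 ≈ -26.125)
u(k, b) = -4/3 - k/15 (u(k, b) = -4/3 + k/(-15) = -4/3 + k*(-1/15) = -4/3 - k/15)
T = -23/370 (T = (-4/3 - 1/15*(-4)) - 223/(-222) = (-4/3 + 4/15) - 223*(-1/222) = -16/15 + 223/222 = -23/370 ≈ -0.062162)
(-218 + T)*(-27 + N) = (-218 - 23/370)*(-27 - 209/8) = -80683/370*(-425/8) = 6858055/592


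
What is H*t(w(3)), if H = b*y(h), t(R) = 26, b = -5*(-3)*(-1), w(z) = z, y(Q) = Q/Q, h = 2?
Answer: -390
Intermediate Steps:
y(Q) = 1
b = -15 (b = 15*(-1) = -15)
H = -15 (H = -15*1 = -15)
H*t(w(3)) = -15*26 = -390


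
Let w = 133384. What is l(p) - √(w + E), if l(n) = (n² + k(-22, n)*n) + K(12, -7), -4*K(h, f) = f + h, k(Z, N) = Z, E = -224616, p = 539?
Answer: 1114647/4 - 4*I*√5702 ≈ 2.7866e+5 - 302.05*I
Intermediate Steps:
K(h, f) = -f/4 - h/4 (K(h, f) = -(f + h)/4 = -f/4 - h/4)
l(n) = -5/4 + n² - 22*n (l(n) = (n² - 22*n) + (-¼*(-7) - ¼*12) = (n² - 22*n) + (7/4 - 3) = (n² - 22*n) - 5/4 = -5/4 + n² - 22*n)
l(p) - √(w + E) = (-5/4 + 539² - 22*539) - √(133384 - 224616) = (-5/4 + 290521 - 11858) - √(-91232) = 1114647/4 - 4*I*√5702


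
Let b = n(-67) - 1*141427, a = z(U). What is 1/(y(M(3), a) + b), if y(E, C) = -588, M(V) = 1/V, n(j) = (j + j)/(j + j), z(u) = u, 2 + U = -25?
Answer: -1/142014 ≈ -7.0416e-6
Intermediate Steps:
U = -27 (U = -2 - 25 = -27)
n(j) = 1 (n(j) = (2*j)/((2*j)) = (2*j)*(1/(2*j)) = 1)
a = -27
b = -141426 (b = 1 - 1*141427 = 1 - 141427 = -141426)
1/(y(M(3), a) + b) = 1/(-588 - 141426) = 1/(-142014) = -1/142014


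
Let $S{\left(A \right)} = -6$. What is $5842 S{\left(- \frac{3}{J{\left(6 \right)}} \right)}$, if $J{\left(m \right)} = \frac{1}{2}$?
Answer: $-35052$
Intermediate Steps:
$J{\left(m \right)} = \frac{1}{2}$
$5842 S{\left(- \frac{3}{J{\left(6 \right)}} \right)} = 5842 \left(-6\right) = -35052$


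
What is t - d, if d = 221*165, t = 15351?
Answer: -21114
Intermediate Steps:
d = 36465
t - d = 15351 - 1*36465 = 15351 - 36465 = -21114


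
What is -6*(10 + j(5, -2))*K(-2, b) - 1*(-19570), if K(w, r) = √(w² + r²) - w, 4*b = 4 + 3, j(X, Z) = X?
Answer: 19390 - 45*√113/2 ≈ 19151.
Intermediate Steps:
b = 7/4 (b = (4 + 3)/4 = (¼)*7 = 7/4 ≈ 1.7500)
K(w, r) = √(r² + w²) - w
-6*(10 + j(5, -2))*K(-2, b) - 1*(-19570) = -6*(10 + 5)*(√((7/4)² + (-2)²) - 1*(-2)) - 1*(-19570) = -90*(√(49/16 + 4) + 2) + 19570 = -90*(√(113/16) + 2) + 19570 = -90*(√113/4 + 2) + 19570 = -90*(2 + √113/4) + 19570 = -6*(30 + 15*√113/4) + 19570 = (-180 - 45*√113/2) + 19570 = 19390 - 45*√113/2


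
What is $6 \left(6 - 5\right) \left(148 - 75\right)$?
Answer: $438$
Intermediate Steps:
$6 \left(6 - 5\right) \left(148 - 75\right) = 6 \cdot 1 \cdot 73 = 6 \cdot 73 = 438$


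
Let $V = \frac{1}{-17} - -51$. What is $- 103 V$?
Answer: $- \frac{89198}{17} \approx -5246.9$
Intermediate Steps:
$V = \frac{866}{17}$ ($V = - \frac{1}{17} + 51 = \frac{866}{17} \approx 50.941$)
$- 103 V = \left(-103\right) \frac{866}{17} = - \frac{89198}{17}$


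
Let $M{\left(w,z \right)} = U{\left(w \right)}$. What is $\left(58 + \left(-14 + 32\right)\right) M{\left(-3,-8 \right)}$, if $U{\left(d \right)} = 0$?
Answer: $0$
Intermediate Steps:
$M{\left(w,z \right)} = 0$
$\left(58 + \left(-14 + 32\right)\right) M{\left(-3,-8 \right)} = \left(58 + \left(-14 + 32\right)\right) 0 = \left(58 + 18\right) 0 = 76 \cdot 0 = 0$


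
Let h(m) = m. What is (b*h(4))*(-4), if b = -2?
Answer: 32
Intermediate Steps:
(b*h(4))*(-4) = -2*4*(-4) = -8*(-4) = 32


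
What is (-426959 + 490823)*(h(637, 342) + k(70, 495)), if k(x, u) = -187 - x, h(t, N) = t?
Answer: 24268320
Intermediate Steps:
(-426959 + 490823)*(h(637, 342) + k(70, 495)) = (-426959 + 490823)*(637 + (-187 - 1*70)) = 63864*(637 + (-187 - 70)) = 63864*(637 - 257) = 63864*380 = 24268320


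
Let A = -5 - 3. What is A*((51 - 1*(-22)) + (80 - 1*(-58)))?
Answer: -1688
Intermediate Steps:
A = -8
A*((51 - 1*(-22)) + (80 - 1*(-58))) = -8*((51 - 1*(-22)) + (80 - 1*(-58))) = -8*((51 + 22) + (80 + 58)) = -8*(73 + 138) = -8*211 = -1688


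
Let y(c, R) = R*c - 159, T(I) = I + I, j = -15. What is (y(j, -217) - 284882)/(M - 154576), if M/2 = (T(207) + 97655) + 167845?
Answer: -140893/188626 ≈ -0.74694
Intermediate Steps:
T(I) = 2*I
y(c, R) = -159 + R*c
M = 531828 (M = 2*((2*207 + 97655) + 167845) = 2*((414 + 97655) + 167845) = 2*(98069 + 167845) = 2*265914 = 531828)
(y(j, -217) - 284882)/(M - 154576) = ((-159 - 217*(-15)) - 284882)/(531828 - 154576) = ((-159 + 3255) - 284882)/377252 = (3096 - 284882)*(1/377252) = -281786*1/377252 = -140893/188626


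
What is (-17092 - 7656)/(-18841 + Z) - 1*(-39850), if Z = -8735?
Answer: 274732087/6894 ≈ 39851.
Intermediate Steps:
(-17092 - 7656)/(-18841 + Z) - 1*(-39850) = (-17092 - 7656)/(-18841 - 8735) - 1*(-39850) = -24748/(-27576) + 39850 = -24748*(-1/27576) + 39850 = 6187/6894 + 39850 = 274732087/6894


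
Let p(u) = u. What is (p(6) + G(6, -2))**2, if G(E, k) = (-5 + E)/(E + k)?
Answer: 625/16 ≈ 39.063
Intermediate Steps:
G(E, k) = (-5 + E)/(E + k)
(p(6) + G(6, -2))**2 = (6 + (-5 + 6)/(6 - 2))**2 = (6 + 1/4)**2 = (25/4)**2 = 625/16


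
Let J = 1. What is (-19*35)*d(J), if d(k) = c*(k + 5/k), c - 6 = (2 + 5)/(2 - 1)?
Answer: -51870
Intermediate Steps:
c = 13 (c = 6 + (2 + 5)/(2 - 1) = 6 + 7/1 = 6 + 7*1 = 6 + 7 = 13)
d(k) = 13*k + 65/k (d(k) = 13*(k + 5/k) = 13*k + 65/k)
(-19*35)*d(J) = (-19*35)*(13*1 + 65/1) = -665*(13 + 65*1) = -665*(13 + 65) = -665*78 = -51870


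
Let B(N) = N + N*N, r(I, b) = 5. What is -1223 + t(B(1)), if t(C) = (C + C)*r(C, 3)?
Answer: -1203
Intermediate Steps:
B(N) = N + N²
t(C) = 10*C (t(C) = (C + C)*5 = (2*C)*5 = 10*C)
-1223 + t(B(1)) = -1223 + 10*(1*(1 + 1)) = -1223 + 10*(1*2) = -1223 + 10*2 = -1223 + 20 = -1203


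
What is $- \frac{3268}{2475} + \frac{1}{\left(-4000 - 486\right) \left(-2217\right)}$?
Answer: $- \frac{10833922447}{8205006150} \approx -1.3204$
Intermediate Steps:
$- \frac{3268}{2475} + \frac{1}{\left(-4000 - 486\right) \left(-2217\right)} = \left(-3268\right) \frac{1}{2475} + \frac{1}{-4486} \left(- \frac{1}{2217}\right) = - \frac{3268}{2475} - - \frac{1}{9945462} = - \frac{3268}{2475} + \frac{1}{9945462} = - \frac{10833922447}{8205006150}$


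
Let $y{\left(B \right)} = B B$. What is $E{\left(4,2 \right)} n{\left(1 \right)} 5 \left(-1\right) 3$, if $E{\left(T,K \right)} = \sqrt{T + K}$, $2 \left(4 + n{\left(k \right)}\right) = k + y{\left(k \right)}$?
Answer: $45 \sqrt{6} \approx 110.23$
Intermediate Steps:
$y{\left(B \right)} = B^{2}$
$n{\left(k \right)} = -4 + \frac{k}{2} + \frac{k^{2}}{2}$ ($n{\left(k \right)} = -4 + \frac{k + k^{2}}{2} = -4 + \left(\frac{k}{2} + \frac{k^{2}}{2}\right) = -4 + \frac{k}{2} + \frac{k^{2}}{2}$)
$E{\left(T,K \right)} = \sqrt{K + T}$
$E{\left(4,2 \right)} n{\left(1 \right)} 5 \left(-1\right) 3 = \sqrt{2 + 4} \left(-4 + \frac{1}{2} \cdot 1 + \frac{1^{2}}{2}\right) 5 \left(-1\right) 3 = \sqrt{6} \left(-4 + \frac{1}{2} + \frac{1}{2} \cdot 1\right) \left(\left(-5\right) 3\right) = \sqrt{6} \left(-4 + \frac{1}{2} + \frac{1}{2}\right) \left(-15\right) = \sqrt{6} \left(-3\right) \left(-15\right) = - 3 \sqrt{6} \left(-15\right) = 45 \sqrt{6}$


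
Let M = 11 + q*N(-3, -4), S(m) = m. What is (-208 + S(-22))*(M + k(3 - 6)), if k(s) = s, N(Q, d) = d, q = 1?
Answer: -920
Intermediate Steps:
M = 7 (M = 11 + 1*(-4) = 11 - 4 = 7)
(-208 + S(-22))*(M + k(3 - 6)) = (-208 - 22)*(7 + (3 - 6)) = -230*(7 - 3) = -230*4 = -920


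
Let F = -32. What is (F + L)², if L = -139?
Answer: 29241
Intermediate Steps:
(F + L)² = (-32 - 139)² = (-171)² = 29241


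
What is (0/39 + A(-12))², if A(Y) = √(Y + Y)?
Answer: -24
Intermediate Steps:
A(Y) = √2*√Y (A(Y) = √(2*Y) = √2*√Y)
(0/39 + A(-12))² = (0/39 + √2*√(-12))² = (0*(1/39) + √2*(2*I*√3))² = (0 + 2*I*√6)² = (2*I*√6)² = -24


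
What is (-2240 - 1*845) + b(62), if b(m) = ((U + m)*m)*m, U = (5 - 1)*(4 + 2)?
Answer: 327499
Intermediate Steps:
U = 24 (U = 4*6 = 24)
b(m) = m**2*(24 + m) (b(m) = ((24 + m)*m)*m = (m*(24 + m))*m = m**2*(24 + m))
(-2240 - 1*845) + b(62) = (-2240 - 1*845) + 62**2*(24 + 62) = (-2240 - 845) + 3844*86 = -3085 + 330584 = 327499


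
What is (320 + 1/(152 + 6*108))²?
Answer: 65536512001/640000 ≈ 1.0240e+5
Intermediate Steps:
(320 + 1/(152 + 6*108))² = (320 + 1/(152 + 648))² = (320 + 1/800)² = (256001/800)² = 65536512001/640000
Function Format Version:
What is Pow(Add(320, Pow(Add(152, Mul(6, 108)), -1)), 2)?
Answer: Rational(65536512001, 640000) ≈ 1.0240e+5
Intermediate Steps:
Pow(Add(320, Pow(Add(152, Mul(6, 108)), -1)), 2) = Pow(Add(320, Pow(Add(152, 648), -1)), 2) = Pow(Add(320, Pow(800, -1)), 2) = Pow(Add(320, Rational(1, 800)), 2) = Pow(Rational(256001, 800), 2) = Rational(65536512001, 640000)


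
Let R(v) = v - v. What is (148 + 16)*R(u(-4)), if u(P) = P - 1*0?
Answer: 0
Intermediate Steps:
u(P) = P (u(P) = P + 0 = P)
R(v) = 0
(148 + 16)*R(u(-4)) = (148 + 16)*0 = 164*0 = 0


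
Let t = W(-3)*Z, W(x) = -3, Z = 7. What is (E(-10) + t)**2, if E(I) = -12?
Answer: 1089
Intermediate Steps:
t = -21 (t = -3*7 = -21)
(E(-10) + t)**2 = (-12 - 21)**2 = (-33)**2 = 1089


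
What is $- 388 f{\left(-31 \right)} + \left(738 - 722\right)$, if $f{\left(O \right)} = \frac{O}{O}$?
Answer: $-372$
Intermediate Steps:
$f{\left(O \right)} = 1$
$- 388 f{\left(-31 \right)} + \left(738 - 722\right) = \left(-388\right) 1 + \left(738 - 722\right) = -388 + 16 = -372$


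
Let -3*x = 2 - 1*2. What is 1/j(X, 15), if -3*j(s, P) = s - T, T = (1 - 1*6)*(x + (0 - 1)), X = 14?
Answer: -1/3 ≈ -0.33333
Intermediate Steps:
x = 0 (x = -(2 - 1*2)/3 = -(2 - 2)/3 = -1/3*0 = 0)
T = 5 (T = (1 - 1*6)*(0 + (0 - 1)) = (1 - 6)*(0 - 1) = -5*(-1) = 5)
j(s, P) = 5/3 - s/3 (j(s, P) = -(s - 1*5)/3 = -(s - 5)/3 = -(-5 + s)/3 = 5/3 - s/3)
1/j(X, 15) = 1/(5/3 - 1/3*14) = 1/(5/3 - 14/3) = 1/(-3) = -1/3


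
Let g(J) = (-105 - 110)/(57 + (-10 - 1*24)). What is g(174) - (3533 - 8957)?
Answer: 124537/23 ≈ 5414.6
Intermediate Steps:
g(J) = -215/23 (g(J) = -215/(57 + (-10 - 24)) = -215/(57 - 34) = -215/23)
g(174) - (3533 - 8957) = -215/23 - (3533 - 8957) = -215/23 - 1*(-5424) = -215/23 + 5424 = 124537/23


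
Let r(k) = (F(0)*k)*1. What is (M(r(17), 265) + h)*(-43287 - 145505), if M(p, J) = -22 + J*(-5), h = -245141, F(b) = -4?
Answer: 46534962496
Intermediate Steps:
r(k) = -4*k (r(k) = -4*k*1 = -4*k)
M(p, J) = -22 - 5*J
(M(r(17), 265) + h)*(-43287 - 145505) = ((-22 - 5*265) - 245141)*(-43287 - 145505) = ((-22 - 1325) - 245141)*(-188792) = (-1347 - 245141)*(-188792) = -246488*(-188792) = 46534962496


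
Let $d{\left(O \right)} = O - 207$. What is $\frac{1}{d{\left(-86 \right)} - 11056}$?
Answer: $- \frac{1}{11349} \approx -8.8113 \cdot 10^{-5}$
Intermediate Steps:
$d{\left(O \right)} = -207 + O$
$\frac{1}{d{\left(-86 \right)} - 11056} = \frac{1}{\left(-207 - 86\right) - 11056} = \frac{1}{-293 - 11056} = \frac{1}{-11349} = - \frac{1}{11349}$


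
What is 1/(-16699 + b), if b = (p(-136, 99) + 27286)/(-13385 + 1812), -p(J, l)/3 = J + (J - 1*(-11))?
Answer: -11573/193285596 ≈ -5.9875e-5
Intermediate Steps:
p(J, l) = -33 - 6*J (p(J, l) = -3*(J + (J - 1*(-11))) = -3*(J + (J + 11)) = -3*(J + (11 + J)) = -3*(11 + 2*J) = -33 - 6*J)
b = -28069/11573 (b = ((-33 - 6*(-136)) + 27286)/(-13385 + 1812) = ((-33 + 816) + 27286)/(-11573) = (783 + 27286)*(-1/11573) = 28069*(-1/11573) = -28069/11573 ≈ -2.4254)
1/(-16699 + b) = 1/(-16699 - 28069/11573) = 1/(-193285596/11573) = -11573/193285596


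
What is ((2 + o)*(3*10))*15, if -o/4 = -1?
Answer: 2700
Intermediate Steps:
o = 4 (o = -4*(-1) = 4)
((2 + o)*(3*10))*15 = ((2 + 4)*(3*10))*15 = (6*30)*15 = 180*15 = 2700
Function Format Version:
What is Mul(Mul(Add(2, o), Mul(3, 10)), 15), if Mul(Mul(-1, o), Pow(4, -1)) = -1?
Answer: 2700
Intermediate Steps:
o = 4 (o = Mul(-4, -1) = 4)
Mul(Mul(Add(2, o), Mul(3, 10)), 15) = Mul(Mul(Add(2, 4), Mul(3, 10)), 15) = Mul(Mul(6, 30), 15) = Mul(180, 15) = 2700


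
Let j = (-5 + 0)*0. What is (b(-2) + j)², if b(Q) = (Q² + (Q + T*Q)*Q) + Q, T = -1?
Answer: 4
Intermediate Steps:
b(Q) = Q + Q² (b(Q) = (Q² + (Q - Q)*Q) + Q = (Q² + 0*Q) + Q = (Q² + 0) + Q = Q² + Q = Q + Q²)
j = 0 (j = -5*0 = 0)
(b(-2) + j)² = (-2*(1 - 2) + 0)² = (-2*(-1) + 0)² = (2 + 0)² = 2² = 4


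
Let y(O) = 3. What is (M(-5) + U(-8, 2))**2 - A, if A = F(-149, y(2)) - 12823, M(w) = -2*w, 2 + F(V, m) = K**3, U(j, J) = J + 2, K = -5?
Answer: 13146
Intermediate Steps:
U(j, J) = 2 + J
F(V, m) = -127 (F(V, m) = -2 + (-5)**3 = -2 - 125 = -127)
A = -12950 (A = -127 - 12823 = -12950)
(M(-5) + U(-8, 2))**2 - A = (-2*(-5) + (2 + 2))**2 - 1*(-12950) = (10 + 4)**2 + 12950 = 14**2 + 12950 = 196 + 12950 = 13146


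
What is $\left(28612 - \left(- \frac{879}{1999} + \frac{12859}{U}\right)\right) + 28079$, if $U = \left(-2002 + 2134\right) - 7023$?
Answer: $\frac{780956466649}{13775109} \approx 56693.0$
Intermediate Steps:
$U = -6891$ ($U = 132 - 7023 = -6891$)
$\left(28612 - \left(- \frac{879}{1999} + \frac{12859}{U}\right)\right) + 28079 = \left(28612 - \left(- \frac{12859}{6891} - \frac{879}{1999}\right)\right) + 28079 = \left(28612 - - \frac{31762330}{13775109}\right) + 28079 = \left(28612 + \left(\frac{12859}{6891} + \frac{879}{1999}\right)\right) + 28079 = \left(28612 + \frac{31762330}{13775109}\right) + 28079 = \frac{394165181038}{13775109} + 28079 = \frac{780956466649}{13775109}$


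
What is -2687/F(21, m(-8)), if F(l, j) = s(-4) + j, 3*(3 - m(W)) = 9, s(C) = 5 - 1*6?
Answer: 2687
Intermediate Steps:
s(C) = -1 (s(C) = 5 - 6 = -1)
m(W) = 0 (m(W) = 3 - ⅓*9 = 3 - 3 = 0)
F(l, j) = -1 + j
-2687/F(21, m(-8)) = -2687/(-1 + 0) = -2687/(-1) = -2687*(-1) = 2687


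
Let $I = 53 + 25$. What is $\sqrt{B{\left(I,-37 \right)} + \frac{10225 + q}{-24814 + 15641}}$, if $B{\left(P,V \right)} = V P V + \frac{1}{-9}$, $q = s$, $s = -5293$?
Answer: $\frac{\sqrt{80865021923249}}{27519} \approx 326.77$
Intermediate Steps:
$I = 78$
$q = -5293$
$B{\left(P,V \right)} = - \frac{1}{9} + P V^{2}$ ($B{\left(P,V \right)} = P V V - \frac{1}{9} = P V^{2} - \frac{1}{9} = - \frac{1}{9} + P V^{2}$)
$\sqrt{B{\left(I,-37 \right)} + \frac{10225 + q}{-24814 + 15641}} = \sqrt{\left(- \frac{1}{9} + 78 \left(-37\right)^{2}\right) + \frac{10225 - 5293}{-24814 + 15641}} = \sqrt{\left(- \frac{1}{9} + 78 \cdot 1369\right) + \frac{4932}{-9173}} = \sqrt{\left(- \frac{1}{9} + 106782\right) + 4932 \left(- \frac{1}{9173}\right)} = \sqrt{\frac{961037}{9} - \frac{4932}{9173}} = \sqrt{\frac{8815548013}{82557}} = \frac{\sqrt{80865021923249}}{27519}$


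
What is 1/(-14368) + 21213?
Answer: 304788383/14368 ≈ 21213.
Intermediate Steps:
1/(-14368) + 21213 = -1/14368 + 21213 = 304788383/14368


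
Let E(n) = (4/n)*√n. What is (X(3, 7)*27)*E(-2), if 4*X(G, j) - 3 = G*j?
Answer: -324*I*√2 ≈ -458.21*I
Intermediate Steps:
X(G, j) = ¾ + G*j/4 (X(G, j) = ¾ + (G*j)/4 = ¾ + G*j/4)
E(n) = 4/√n
(X(3, 7)*27)*E(-2) = ((¾ + (¼)*3*7)*27)*(4/√(-2)) = ((¾ + 21/4)*27)*(4*(-I*√2/2)) = (6*27)*(-2*I*√2) = 162*(-2*I*√2) = -324*I*√2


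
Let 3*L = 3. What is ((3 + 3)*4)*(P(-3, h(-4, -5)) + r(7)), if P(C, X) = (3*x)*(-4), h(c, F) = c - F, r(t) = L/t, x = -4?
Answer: 8088/7 ≈ 1155.4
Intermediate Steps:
L = 1 (L = (⅓)*3 = 1)
r(t) = 1/t
P(C, X) = 48 (P(C, X) = (3*(-4))*(-4) = -12*(-4) = 48)
((3 + 3)*4)*(P(-3, h(-4, -5)) + r(7)) = ((3 + 3)*4)*(48 + 1/7) = (6*4)*(48 + ⅐) = 24*(337/7) = 8088/7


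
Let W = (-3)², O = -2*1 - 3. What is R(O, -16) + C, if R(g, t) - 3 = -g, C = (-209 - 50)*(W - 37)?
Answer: 7260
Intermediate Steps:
O = -5 (O = -2 - 3 = -5)
W = 9
C = 7252 (C = (-209 - 50)*(9 - 37) = -259*(-28) = 7252)
R(g, t) = 3 - g
R(O, -16) + C = (3 - 1*(-5)) + 7252 = (3 + 5) + 7252 = 8 + 7252 = 7260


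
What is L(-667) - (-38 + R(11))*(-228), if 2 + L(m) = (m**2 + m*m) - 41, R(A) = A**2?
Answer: 908659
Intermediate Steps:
L(m) = -43 + 2*m**2 (L(m) = -2 + ((m**2 + m*m) - 41) = -2 + ((m**2 + m**2) - 41) = -2 + (2*m**2 - 41) = -2 + (-41 + 2*m**2) = -43 + 2*m**2)
L(-667) - (-38 + R(11))*(-228) = (-43 + 2*(-667)**2) - (-38 + 11**2)*(-228) = (-43 + 2*444889) - (-38 + 121)*(-228) = (-43 + 889778) - 83*(-228) = 889735 - 1*(-18924) = 889735 + 18924 = 908659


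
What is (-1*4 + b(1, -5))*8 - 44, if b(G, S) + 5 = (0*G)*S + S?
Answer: -156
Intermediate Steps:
b(G, S) = -5 + S (b(G, S) = -5 + ((0*G)*S + S) = -5 + (0*S + S) = -5 + (0 + S) = -5 + S)
(-1*4 + b(1, -5))*8 - 44 = (-1*4 + (-5 - 5))*8 - 44 = (-4 - 10)*8 - 44 = -14*8 - 44 = -112 - 44 = -156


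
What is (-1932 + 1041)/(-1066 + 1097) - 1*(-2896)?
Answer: 88885/31 ≈ 2867.3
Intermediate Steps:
(-1932 + 1041)/(-1066 + 1097) - 1*(-2896) = -891/31 + 2896 = 88885/31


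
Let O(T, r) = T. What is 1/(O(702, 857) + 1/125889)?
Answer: 125889/88374079 ≈ 0.0014245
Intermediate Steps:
1/(O(702, 857) + 1/125889) = 1/(702 + 1/125889) = 1/(88374079/125889) = 125889/88374079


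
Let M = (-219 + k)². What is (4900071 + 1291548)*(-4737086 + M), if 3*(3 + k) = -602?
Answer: -84672350504350/3 ≈ -2.8224e+13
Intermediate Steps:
k = -611/3 (k = -3 + (⅓)*(-602) = -3 - 602/3 = -611/3 ≈ -203.67)
M = 1607824/9 (M = (-219 - 611/3)² = (-1268/3)² = 1607824/9 ≈ 1.7865e+5)
(4900071 + 1291548)*(-4737086 + M) = (4900071 + 1291548)*(-4737086 + 1607824/9) = 6191619*(-41025950/9) = -84672350504350/3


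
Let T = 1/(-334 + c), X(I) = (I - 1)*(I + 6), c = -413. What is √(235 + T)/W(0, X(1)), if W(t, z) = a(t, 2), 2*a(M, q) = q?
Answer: 2*√3642538/249 ≈ 15.330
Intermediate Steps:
a(M, q) = q/2
X(I) = (-1 + I)*(6 + I)
W(t, z) = 1 (W(t, z) = (½)*2 = 1)
T = -1/747 (T = 1/(-334 - 413) = 1/(-747) = -1/747 ≈ -0.0013387)
√(235 + T)/W(0, X(1)) = √(235 - 1/747)/1 = √(175544/747)*1 = (2*√3642538/249)*1 = 2*√3642538/249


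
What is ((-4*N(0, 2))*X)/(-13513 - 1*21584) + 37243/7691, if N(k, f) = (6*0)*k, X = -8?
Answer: 37243/7691 ≈ 4.8424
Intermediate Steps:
N(k, f) = 0 (N(k, f) = 0*k = 0)
((-4*N(0, 2))*X)/(-13513 - 1*21584) + 37243/7691 = (-4*0*(-8))/(-13513 - 1*21584) + 37243/7691 = (0*(-8))/(-13513 - 21584) + 37243*(1/7691) = 0/(-35097) + 37243/7691 = 0*(-1/35097) + 37243/7691 = 0 + 37243/7691 = 37243/7691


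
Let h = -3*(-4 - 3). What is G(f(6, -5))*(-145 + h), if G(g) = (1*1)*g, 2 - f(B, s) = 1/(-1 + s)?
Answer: -806/3 ≈ -268.67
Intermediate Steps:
h = 21 (h = -3*(-7) = 21)
f(B, s) = 2 - 1/(-1 + s)
G(g) = g (G(g) = 1*g = g)
G(f(6, -5))*(-145 + h) = ((-3 + 2*(-5))/(-1 - 5))*(-145 + 21) = ((-3 - 10)/(-6))*(-124) = -1/6*(-13)*(-124) = (13/6)*(-124) = -806/3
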